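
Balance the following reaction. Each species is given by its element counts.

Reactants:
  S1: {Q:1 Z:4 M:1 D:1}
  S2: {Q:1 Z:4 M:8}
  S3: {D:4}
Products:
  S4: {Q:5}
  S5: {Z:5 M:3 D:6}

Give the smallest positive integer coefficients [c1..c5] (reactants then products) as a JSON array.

Q: 4·1+1·1+5·0 = 5 | 1·5+4·0 = 5
Z: 4·4+1·4+5·0 = 20 | 1·0+4·5 = 20
M: 4·1+1·8+5·0 = 12 | 1·0+4·3 = 12
D: 4·1+1·0+5·4 = 24 | 1·0+4·6 = 24
gcd(4,1,5,1,4) = 1

Coefficients: [4, 1, 5, 1, 4]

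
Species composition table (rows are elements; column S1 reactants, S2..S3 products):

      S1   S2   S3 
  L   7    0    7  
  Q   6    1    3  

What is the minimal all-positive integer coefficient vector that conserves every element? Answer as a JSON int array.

Coefficients: [1, 3, 1]

L: 1·7 = 7 | 3·0+1·7 = 7
Q: 1·6 = 6 | 3·1+1·3 = 6
gcd(1,3,1) = 1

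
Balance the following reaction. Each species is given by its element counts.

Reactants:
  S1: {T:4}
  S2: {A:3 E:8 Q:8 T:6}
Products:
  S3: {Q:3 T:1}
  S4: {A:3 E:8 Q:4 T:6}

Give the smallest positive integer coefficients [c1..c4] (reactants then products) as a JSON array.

A: 1·0+3·3 = 9 | 4·0+3·3 = 9
E: 1·0+3·8 = 24 | 4·0+3·8 = 24
Q: 1·0+3·8 = 24 | 4·3+3·4 = 24
T: 1·4+3·6 = 22 | 4·1+3·6 = 22
gcd(1,3,4,3) = 1

Coefficients: [1, 3, 4, 3]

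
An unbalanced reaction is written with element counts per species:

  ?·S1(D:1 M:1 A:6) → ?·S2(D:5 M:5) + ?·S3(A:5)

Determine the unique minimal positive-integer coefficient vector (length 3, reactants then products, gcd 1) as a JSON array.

D: 5·1 = 5 | 1·5+6·0 = 5
M: 5·1 = 5 | 1·5+6·0 = 5
A: 5·6 = 30 | 1·0+6·5 = 30
gcd(5,1,6) = 1

Coefficients: [5, 1, 6]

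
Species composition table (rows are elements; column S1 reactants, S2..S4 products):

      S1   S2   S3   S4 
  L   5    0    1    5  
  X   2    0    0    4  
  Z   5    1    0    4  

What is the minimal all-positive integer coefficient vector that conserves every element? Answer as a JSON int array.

L: 2·5 = 10 | 6·0+5·1+1·5 = 10
X: 2·2 = 4 | 6·0+5·0+1·4 = 4
Z: 2·5 = 10 | 6·1+5·0+1·4 = 10
gcd(2,6,5,1) = 1

Coefficients: [2, 6, 5, 1]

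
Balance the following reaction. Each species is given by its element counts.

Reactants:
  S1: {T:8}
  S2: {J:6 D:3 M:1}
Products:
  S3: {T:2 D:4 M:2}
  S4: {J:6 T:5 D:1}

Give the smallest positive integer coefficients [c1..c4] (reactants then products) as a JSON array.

Coefficients: [3, 4, 2, 4]

J: 3·0+4·6 = 24 | 2·0+4·6 = 24
T: 3·8+4·0 = 24 | 2·2+4·5 = 24
D: 3·0+4·3 = 12 | 2·4+4·1 = 12
M: 3·0+4·1 = 4 | 2·2+4·0 = 4
gcd(3,4,2,4) = 1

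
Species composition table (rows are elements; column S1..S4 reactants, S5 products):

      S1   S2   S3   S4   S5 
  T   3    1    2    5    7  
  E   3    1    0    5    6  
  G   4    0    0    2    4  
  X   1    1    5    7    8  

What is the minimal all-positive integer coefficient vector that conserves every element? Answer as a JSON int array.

Coefficients: [3, 5, 2, 2, 4]

T: 3·3+5·1+2·2+2·5 = 28 | 4·7 = 28
E: 3·3+5·1+2·0+2·5 = 24 | 4·6 = 24
G: 3·4+5·0+2·0+2·2 = 16 | 4·4 = 16
X: 3·1+5·1+2·5+2·7 = 32 | 4·8 = 32
gcd(3,5,2,2,4) = 1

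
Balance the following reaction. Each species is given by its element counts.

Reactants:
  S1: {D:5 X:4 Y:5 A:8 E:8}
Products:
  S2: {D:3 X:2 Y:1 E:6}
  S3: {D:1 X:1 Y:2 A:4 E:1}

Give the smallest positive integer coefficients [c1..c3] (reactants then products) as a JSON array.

D: 1·5 = 5 | 1·3+2·1 = 5
X: 1·4 = 4 | 1·2+2·1 = 4
Y: 1·5 = 5 | 1·1+2·2 = 5
A: 1·8 = 8 | 1·0+2·4 = 8
E: 1·8 = 8 | 1·6+2·1 = 8
gcd(1,1,2) = 1

Coefficients: [1, 1, 2]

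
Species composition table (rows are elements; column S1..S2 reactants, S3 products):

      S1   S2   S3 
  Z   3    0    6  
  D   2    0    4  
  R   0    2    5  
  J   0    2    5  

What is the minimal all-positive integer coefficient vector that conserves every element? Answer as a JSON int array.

Z: 4·3+5·0 = 12 | 2·6 = 12
D: 4·2+5·0 = 8 | 2·4 = 8
R: 4·0+5·2 = 10 | 2·5 = 10
J: 4·0+5·2 = 10 | 2·5 = 10
gcd(4,5,2) = 1

Coefficients: [4, 5, 2]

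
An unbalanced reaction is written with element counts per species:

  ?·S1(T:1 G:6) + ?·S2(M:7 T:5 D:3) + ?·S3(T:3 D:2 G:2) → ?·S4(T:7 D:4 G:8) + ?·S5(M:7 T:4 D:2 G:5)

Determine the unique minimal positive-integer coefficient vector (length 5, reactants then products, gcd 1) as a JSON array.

M: 4·0+2·7+5·0 = 14 | 3·0+2·7 = 14
T: 4·1+2·5+5·3 = 29 | 3·7+2·4 = 29
D: 4·0+2·3+5·2 = 16 | 3·4+2·2 = 16
G: 4·6+2·0+5·2 = 34 | 3·8+2·5 = 34
gcd(4,2,5,3,2) = 1

Coefficients: [4, 2, 5, 3, 2]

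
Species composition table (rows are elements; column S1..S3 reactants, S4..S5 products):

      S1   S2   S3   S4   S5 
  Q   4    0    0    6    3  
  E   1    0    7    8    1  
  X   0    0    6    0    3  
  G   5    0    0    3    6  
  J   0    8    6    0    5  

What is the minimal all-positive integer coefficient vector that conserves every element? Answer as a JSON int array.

Q: 6·4+1·0+2·0 = 24 | 2·6+4·3 = 24
E: 6·1+1·0+2·7 = 20 | 2·8+4·1 = 20
X: 6·0+1·0+2·6 = 12 | 2·0+4·3 = 12
G: 6·5+1·0+2·0 = 30 | 2·3+4·6 = 30
J: 6·0+1·8+2·6 = 20 | 2·0+4·5 = 20
gcd(6,1,2,2,4) = 1

Coefficients: [6, 1, 2, 2, 4]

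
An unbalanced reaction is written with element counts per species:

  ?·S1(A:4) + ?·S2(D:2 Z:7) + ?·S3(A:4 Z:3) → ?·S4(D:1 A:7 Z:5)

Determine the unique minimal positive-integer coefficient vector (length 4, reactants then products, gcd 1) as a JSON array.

D: 5·0+2·2+2·0 = 4 | 4·1 = 4
A: 5·4+2·0+2·4 = 28 | 4·7 = 28
Z: 5·0+2·7+2·3 = 20 | 4·5 = 20
gcd(5,2,2,4) = 1

Coefficients: [5, 2, 2, 4]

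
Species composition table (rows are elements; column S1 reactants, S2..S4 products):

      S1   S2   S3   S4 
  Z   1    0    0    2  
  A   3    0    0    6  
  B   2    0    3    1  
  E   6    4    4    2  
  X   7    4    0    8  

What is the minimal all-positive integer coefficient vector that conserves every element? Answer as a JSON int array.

Coefficients: [4, 3, 2, 2]

Z: 4·1 = 4 | 3·0+2·0+2·2 = 4
A: 4·3 = 12 | 3·0+2·0+2·6 = 12
B: 4·2 = 8 | 3·0+2·3+2·1 = 8
E: 4·6 = 24 | 3·4+2·4+2·2 = 24
X: 4·7 = 28 | 3·4+2·0+2·8 = 28
gcd(4,3,2,2) = 1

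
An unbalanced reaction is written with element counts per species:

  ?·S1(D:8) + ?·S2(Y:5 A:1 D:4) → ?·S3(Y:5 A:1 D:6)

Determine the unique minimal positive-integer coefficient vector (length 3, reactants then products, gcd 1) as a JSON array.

Coefficients: [1, 4, 4]

Y: 1·0+4·5 = 20 | 4·5 = 20
A: 1·0+4·1 = 4 | 4·1 = 4
D: 1·8+4·4 = 24 | 4·6 = 24
gcd(1,4,4) = 1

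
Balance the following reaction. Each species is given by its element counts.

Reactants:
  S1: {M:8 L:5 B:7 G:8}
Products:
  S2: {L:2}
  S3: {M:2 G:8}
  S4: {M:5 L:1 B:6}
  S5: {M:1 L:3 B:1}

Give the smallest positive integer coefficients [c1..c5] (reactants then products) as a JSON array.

M: 2·8 = 16 | 1·0+2·2+2·5+2·1 = 16
L: 2·5 = 10 | 1·2+2·0+2·1+2·3 = 10
B: 2·7 = 14 | 1·0+2·0+2·6+2·1 = 14
G: 2·8 = 16 | 1·0+2·8+2·0+2·0 = 16
gcd(2,1,2,2,2) = 1

Coefficients: [2, 1, 2, 2, 2]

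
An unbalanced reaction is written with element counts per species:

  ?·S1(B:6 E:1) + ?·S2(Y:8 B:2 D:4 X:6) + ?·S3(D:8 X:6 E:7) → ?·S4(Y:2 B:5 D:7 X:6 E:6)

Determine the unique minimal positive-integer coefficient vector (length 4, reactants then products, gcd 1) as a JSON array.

Y: 3·0+1·8+3·0 = 8 | 4·2 = 8
B: 3·6+1·2+3·0 = 20 | 4·5 = 20
D: 3·0+1·4+3·8 = 28 | 4·7 = 28
X: 3·0+1·6+3·6 = 24 | 4·6 = 24
E: 3·1+1·0+3·7 = 24 | 4·6 = 24
gcd(3,1,3,4) = 1

Coefficients: [3, 1, 3, 4]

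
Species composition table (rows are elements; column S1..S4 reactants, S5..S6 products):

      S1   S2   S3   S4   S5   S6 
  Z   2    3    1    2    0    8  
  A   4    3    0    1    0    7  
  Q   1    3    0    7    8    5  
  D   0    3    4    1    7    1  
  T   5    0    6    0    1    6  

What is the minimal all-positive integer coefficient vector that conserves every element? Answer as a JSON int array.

Coefficients: [2, 5, 3, 5, 4, 4]

Z: 2·2+5·3+3·1+5·2 = 32 | 4·0+4·8 = 32
A: 2·4+5·3+3·0+5·1 = 28 | 4·0+4·7 = 28
Q: 2·1+5·3+3·0+5·7 = 52 | 4·8+4·5 = 52
D: 2·0+5·3+3·4+5·1 = 32 | 4·7+4·1 = 32
T: 2·5+5·0+3·6+5·0 = 28 | 4·1+4·6 = 28
gcd(2,5,3,5,4,4) = 1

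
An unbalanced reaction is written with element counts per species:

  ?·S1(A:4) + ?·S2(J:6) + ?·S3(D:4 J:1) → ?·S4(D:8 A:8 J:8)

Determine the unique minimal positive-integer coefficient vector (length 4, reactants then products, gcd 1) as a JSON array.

Coefficients: [2, 1, 2, 1]

D: 2·0+1·0+2·4 = 8 | 1·8 = 8
A: 2·4+1·0+2·0 = 8 | 1·8 = 8
J: 2·0+1·6+2·1 = 8 | 1·8 = 8
gcd(2,1,2,1) = 1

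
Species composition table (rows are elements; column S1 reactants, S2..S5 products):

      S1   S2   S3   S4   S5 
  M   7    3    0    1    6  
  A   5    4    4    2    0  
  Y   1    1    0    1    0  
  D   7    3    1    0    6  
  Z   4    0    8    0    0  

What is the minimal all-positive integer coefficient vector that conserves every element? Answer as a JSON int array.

M: 6·7 = 42 | 3·3+3·0+3·1+5·6 = 42
A: 6·5 = 30 | 3·4+3·4+3·2+5·0 = 30
Y: 6·1 = 6 | 3·1+3·0+3·1+5·0 = 6
D: 6·7 = 42 | 3·3+3·1+3·0+5·6 = 42
Z: 6·4 = 24 | 3·0+3·8+3·0+5·0 = 24
gcd(6,3,3,3,5) = 1

Coefficients: [6, 3, 3, 3, 5]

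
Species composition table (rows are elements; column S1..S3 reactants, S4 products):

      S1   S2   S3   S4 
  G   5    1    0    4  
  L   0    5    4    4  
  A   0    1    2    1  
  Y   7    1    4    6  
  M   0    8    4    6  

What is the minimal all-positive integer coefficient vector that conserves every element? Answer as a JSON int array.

G: 4·5+4·1+1·0 = 24 | 6·4 = 24
L: 4·0+4·5+1·4 = 24 | 6·4 = 24
A: 4·0+4·1+1·2 = 6 | 6·1 = 6
Y: 4·7+4·1+1·4 = 36 | 6·6 = 36
M: 4·0+4·8+1·4 = 36 | 6·6 = 36
gcd(4,4,1,6) = 1

Coefficients: [4, 4, 1, 6]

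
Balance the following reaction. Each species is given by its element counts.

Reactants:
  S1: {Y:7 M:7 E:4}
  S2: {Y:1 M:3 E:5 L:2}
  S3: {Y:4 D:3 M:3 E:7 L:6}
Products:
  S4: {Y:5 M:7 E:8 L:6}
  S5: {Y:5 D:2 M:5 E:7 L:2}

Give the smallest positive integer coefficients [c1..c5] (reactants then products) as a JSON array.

Y: 2·7+3·1+2·4 = 25 | 2·5+3·5 = 25
D: 2·0+3·0+2·3 = 6 | 2·0+3·2 = 6
M: 2·7+3·3+2·3 = 29 | 2·7+3·5 = 29
E: 2·4+3·5+2·7 = 37 | 2·8+3·7 = 37
L: 2·0+3·2+2·6 = 18 | 2·6+3·2 = 18
gcd(2,3,2,2,3) = 1

Coefficients: [2, 3, 2, 2, 3]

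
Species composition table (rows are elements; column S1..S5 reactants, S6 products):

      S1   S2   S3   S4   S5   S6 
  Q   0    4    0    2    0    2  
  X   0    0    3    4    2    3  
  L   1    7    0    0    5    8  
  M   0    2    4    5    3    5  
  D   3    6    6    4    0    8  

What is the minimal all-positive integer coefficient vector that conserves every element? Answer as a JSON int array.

Coefficients: [6, 2, 1, 1, 4, 5]

Q: 6·0+2·4+1·0+1·2+4·0 = 10 | 5·2 = 10
X: 6·0+2·0+1·3+1·4+4·2 = 15 | 5·3 = 15
L: 6·1+2·7+1·0+1·0+4·5 = 40 | 5·8 = 40
M: 6·0+2·2+1·4+1·5+4·3 = 25 | 5·5 = 25
D: 6·3+2·6+1·6+1·4+4·0 = 40 | 5·8 = 40
gcd(6,2,1,1,4,5) = 1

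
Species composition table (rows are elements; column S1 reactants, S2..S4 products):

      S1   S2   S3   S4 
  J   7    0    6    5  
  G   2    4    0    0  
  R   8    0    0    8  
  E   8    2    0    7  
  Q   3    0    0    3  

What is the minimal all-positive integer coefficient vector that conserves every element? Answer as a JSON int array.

Coefficients: [6, 3, 2, 6]

J: 6·7 = 42 | 3·0+2·6+6·5 = 42
G: 6·2 = 12 | 3·4+2·0+6·0 = 12
R: 6·8 = 48 | 3·0+2·0+6·8 = 48
E: 6·8 = 48 | 3·2+2·0+6·7 = 48
Q: 6·3 = 18 | 3·0+2·0+6·3 = 18
gcd(6,3,2,6) = 1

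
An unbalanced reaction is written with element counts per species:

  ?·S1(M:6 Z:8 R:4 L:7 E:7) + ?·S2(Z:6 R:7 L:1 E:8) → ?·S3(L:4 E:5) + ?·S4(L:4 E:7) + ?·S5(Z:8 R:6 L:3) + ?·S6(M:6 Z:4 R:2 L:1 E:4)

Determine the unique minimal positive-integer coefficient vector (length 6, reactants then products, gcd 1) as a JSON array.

Coefficients: [5, 2, 2, 3, 4, 5]

M: 5·6+2·0 = 30 | 2·0+3·0+4·0+5·6 = 30
Z: 5·8+2·6 = 52 | 2·0+3·0+4·8+5·4 = 52
R: 5·4+2·7 = 34 | 2·0+3·0+4·6+5·2 = 34
L: 5·7+2·1 = 37 | 2·4+3·4+4·3+5·1 = 37
E: 5·7+2·8 = 51 | 2·5+3·7+4·0+5·4 = 51
gcd(5,2,2,3,4,5) = 1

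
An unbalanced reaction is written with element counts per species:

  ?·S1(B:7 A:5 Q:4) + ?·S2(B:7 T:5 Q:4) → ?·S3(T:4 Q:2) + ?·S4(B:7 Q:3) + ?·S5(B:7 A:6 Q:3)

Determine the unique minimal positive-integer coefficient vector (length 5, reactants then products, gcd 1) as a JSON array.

Coefficients: [6, 4, 5, 5, 5]

B: 6·7+4·7 = 70 | 5·0+5·7+5·7 = 70
T: 6·0+4·5 = 20 | 5·4+5·0+5·0 = 20
A: 6·5+4·0 = 30 | 5·0+5·0+5·6 = 30
Q: 6·4+4·4 = 40 | 5·2+5·3+5·3 = 40
gcd(6,4,5,5,5) = 1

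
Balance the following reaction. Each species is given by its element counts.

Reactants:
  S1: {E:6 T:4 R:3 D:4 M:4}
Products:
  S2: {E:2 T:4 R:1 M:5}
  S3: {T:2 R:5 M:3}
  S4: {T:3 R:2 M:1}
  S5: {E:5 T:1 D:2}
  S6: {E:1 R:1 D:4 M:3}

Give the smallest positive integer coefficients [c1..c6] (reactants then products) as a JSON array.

E: 4·6 = 24 | 1·2+1·0+2·0+4·5+2·1 = 24
T: 4·4 = 16 | 1·4+1·2+2·3+4·1+2·0 = 16
R: 4·3 = 12 | 1·1+1·5+2·2+4·0+2·1 = 12
D: 4·4 = 16 | 1·0+1·0+2·0+4·2+2·4 = 16
M: 4·4 = 16 | 1·5+1·3+2·1+4·0+2·3 = 16
gcd(4,1,1,2,4,2) = 1

Coefficients: [4, 1, 1, 2, 4, 2]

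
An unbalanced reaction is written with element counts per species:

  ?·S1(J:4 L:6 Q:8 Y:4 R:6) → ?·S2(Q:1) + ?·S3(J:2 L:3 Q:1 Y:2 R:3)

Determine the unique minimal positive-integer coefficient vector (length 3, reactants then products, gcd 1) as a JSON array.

Coefficients: [1, 6, 2]

J: 1·4 = 4 | 6·0+2·2 = 4
L: 1·6 = 6 | 6·0+2·3 = 6
Q: 1·8 = 8 | 6·1+2·1 = 8
Y: 1·4 = 4 | 6·0+2·2 = 4
R: 1·6 = 6 | 6·0+2·3 = 6
gcd(1,6,2) = 1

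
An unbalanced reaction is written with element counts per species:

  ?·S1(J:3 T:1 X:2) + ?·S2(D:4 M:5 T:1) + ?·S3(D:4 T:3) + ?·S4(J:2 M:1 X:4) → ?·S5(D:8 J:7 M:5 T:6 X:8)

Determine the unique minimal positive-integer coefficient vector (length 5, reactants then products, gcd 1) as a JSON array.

D: 6·0+3·4+5·4+5·0 = 32 | 4·8 = 32
J: 6·3+3·0+5·0+5·2 = 28 | 4·7 = 28
M: 6·0+3·5+5·0+5·1 = 20 | 4·5 = 20
T: 6·1+3·1+5·3+5·0 = 24 | 4·6 = 24
X: 6·2+3·0+5·0+5·4 = 32 | 4·8 = 32
gcd(6,3,5,5,4) = 1

Coefficients: [6, 3, 5, 5, 4]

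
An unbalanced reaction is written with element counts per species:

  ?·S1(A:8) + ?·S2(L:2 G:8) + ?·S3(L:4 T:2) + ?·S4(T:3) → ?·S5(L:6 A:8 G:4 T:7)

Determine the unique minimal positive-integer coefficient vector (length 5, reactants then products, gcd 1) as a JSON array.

L: 4·0+2·2+5·4+6·0 = 24 | 4·6 = 24
A: 4·8+2·0+5·0+6·0 = 32 | 4·8 = 32
G: 4·0+2·8+5·0+6·0 = 16 | 4·4 = 16
T: 4·0+2·0+5·2+6·3 = 28 | 4·7 = 28
gcd(4,2,5,6,4) = 1

Coefficients: [4, 2, 5, 6, 4]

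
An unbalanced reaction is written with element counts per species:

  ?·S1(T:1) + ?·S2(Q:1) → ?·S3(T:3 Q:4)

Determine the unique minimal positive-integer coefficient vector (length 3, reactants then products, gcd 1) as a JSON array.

Coefficients: [3, 4, 1]

T: 3·1+4·0 = 3 | 1·3 = 3
Q: 3·0+4·1 = 4 | 1·4 = 4
gcd(3,4,1) = 1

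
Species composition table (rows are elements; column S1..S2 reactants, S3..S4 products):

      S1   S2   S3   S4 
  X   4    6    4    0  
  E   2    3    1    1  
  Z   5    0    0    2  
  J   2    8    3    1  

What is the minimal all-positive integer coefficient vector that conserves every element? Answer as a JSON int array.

Coefficients: [2, 2, 5, 5]

X: 2·4+2·6 = 20 | 5·4+5·0 = 20
E: 2·2+2·3 = 10 | 5·1+5·1 = 10
Z: 2·5+2·0 = 10 | 5·0+5·2 = 10
J: 2·2+2·8 = 20 | 5·3+5·1 = 20
gcd(2,2,5,5) = 1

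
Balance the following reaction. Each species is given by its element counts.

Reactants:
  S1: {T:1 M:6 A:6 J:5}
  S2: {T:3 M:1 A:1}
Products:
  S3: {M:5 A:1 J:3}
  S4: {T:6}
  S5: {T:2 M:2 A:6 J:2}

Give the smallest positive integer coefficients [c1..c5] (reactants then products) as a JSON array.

Coefficients: [3, 3, 3, 1, 3]

T: 3·1+3·3 = 12 | 3·0+1·6+3·2 = 12
M: 3·6+3·1 = 21 | 3·5+1·0+3·2 = 21
A: 3·6+3·1 = 21 | 3·1+1·0+3·6 = 21
J: 3·5+3·0 = 15 | 3·3+1·0+3·2 = 15
gcd(3,3,3,1,3) = 1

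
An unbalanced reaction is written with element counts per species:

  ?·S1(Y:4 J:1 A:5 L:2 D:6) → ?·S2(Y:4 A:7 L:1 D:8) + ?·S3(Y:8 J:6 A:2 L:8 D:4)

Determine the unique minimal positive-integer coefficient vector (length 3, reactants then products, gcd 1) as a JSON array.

Coefficients: [6, 4, 1]

Y: 6·4 = 24 | 4·4+1·8 = 24
J: 6·1 = 6 | 4·0+1·6 = 6
A: 6·5 = 30 | 4·7+1·2 = 30
L: 6·2 = 12 | 4·1+1·8 = 12
D: 6·6 = 36 | 4·8+1·4 = 36
gcd(6,4,1) = 1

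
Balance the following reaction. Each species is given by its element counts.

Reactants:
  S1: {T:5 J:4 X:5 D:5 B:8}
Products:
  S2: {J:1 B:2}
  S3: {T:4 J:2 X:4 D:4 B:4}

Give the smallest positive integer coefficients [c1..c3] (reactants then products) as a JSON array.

T: 4·5 = 20 | 6·0+5·4 = 20
J: 4·4 = 16 | 6·1+5·2 = 16
X: 4·5 = 20 | 6·0+5·4 = 20
D: 4·5 = 20 | 6·0+5·4 = 20
B: 4·8 = 32 | 6·2+5·4 = 32
gcd(4,6,5) = 1

Coefficients: [4, 6, 5]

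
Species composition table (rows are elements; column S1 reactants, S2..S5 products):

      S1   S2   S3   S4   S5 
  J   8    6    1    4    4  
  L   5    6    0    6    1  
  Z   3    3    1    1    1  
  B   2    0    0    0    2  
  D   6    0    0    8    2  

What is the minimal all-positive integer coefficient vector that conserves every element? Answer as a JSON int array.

J: 6·8 = 48 | 1·6+6·1+3·4+6·4 = 48
L: 6·5 = 30 | 1·6+6·0+3·6+6·1 = 30
Z: 6·3 = 18 | 1·3+6·1+3·1+6·1 = 18
B: 6·2 = 12 | 1·0+6·0+3·0+6·2 = 12
D: 6·6 = 36 | 1·0+6·0+3·8+6·2 = 36
gcd(6,1,6,3,6) = 1

Coefficients: [6, 1, 6, 3, 6]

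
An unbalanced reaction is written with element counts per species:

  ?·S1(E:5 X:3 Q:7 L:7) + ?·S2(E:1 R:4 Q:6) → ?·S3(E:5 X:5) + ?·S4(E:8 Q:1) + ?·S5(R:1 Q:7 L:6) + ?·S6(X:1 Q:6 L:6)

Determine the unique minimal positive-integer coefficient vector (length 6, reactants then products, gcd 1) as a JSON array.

Coefficients: [6, 1, 3, 2, 4, 3]

E: 6·5+1·1 = 31 | 3·5+2·8+4·0+3·0 = 31
X: 6·3+1·0 = 18 | 3·5+2·0+4·0+3·1 = 18
R: 6·0+1·4 = 4 | 3·0+2·0+4·1+3·0 = 4
Q: 6·7+1·6 = 48 | 3·0+2·1+4·7+3·6 = 48
L: 6·7+1·0 = 42 | 3·0+2·0+4·6+3·6 = 42
gcd(6,1,3,2,4,3) = 1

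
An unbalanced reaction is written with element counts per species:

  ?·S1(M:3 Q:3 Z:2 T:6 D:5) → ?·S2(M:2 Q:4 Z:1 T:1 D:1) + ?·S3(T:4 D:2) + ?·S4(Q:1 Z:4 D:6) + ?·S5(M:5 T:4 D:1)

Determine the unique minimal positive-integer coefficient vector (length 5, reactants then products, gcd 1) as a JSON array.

M: 3·3 = 9 | 2·2+3·0+1·0+1·5 = 9
Q: 3·3 = 9 | 2·4+3·0+1·1+1·0 = 9
Z: 3·2 = 6 | 2·1+3·0+1·4+1·0 = 6
T: 3·6 = 18 | 2·1+3·4+1·0+1·4 = 18
D: 3·5 = 15 | 2·1+3·2+1·6+1·1 = 15
gcd(3,2,3,1,1) = 1

Coefficients: [3, 2, 3, 1, 1]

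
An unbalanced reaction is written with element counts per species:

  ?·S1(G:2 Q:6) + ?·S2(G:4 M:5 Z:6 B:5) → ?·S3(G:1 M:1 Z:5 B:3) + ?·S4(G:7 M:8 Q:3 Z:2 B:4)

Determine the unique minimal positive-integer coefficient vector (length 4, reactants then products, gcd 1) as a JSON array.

G: 1·2+4·4 = 18 | 4·1+2·7 = 18
M: 1·0+4·5 = 20 | 4·1+2·8 = 20
Q: 1·6+4·0 = 6 | 4·0+2·3 = 6
Z: 1·0+4·6 = 24 | 4·5+2·2 = 24
B: 1·0+4·5 = 20 | 4·3+2·4 = 20
gcd(1,4,4,2) = 1

Coefficients: [1, 4, 4, 2]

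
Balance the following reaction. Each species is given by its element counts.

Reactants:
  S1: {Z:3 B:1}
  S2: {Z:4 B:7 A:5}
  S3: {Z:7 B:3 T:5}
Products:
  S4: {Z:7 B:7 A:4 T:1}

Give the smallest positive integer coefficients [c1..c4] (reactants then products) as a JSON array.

Coefficients: [4, 4, 1, 5]

Z: 4·3+4·4+1·7 = 35 | 5·7 = 35
B: 4·1+4·7+1·3 = 35 | 5·7 = 35
A: 4·0+4·5+1·0 = 20 | 5·4 = 20
T: 4·0+4·0+1·5 = 5 | 5·1 = 5
gcd(4,4,1,5) = 1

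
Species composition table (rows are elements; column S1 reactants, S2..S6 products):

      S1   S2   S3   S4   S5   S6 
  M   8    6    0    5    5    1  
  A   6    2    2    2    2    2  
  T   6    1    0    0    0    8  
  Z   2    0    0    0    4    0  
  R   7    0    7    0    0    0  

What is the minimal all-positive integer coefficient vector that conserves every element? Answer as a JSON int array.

Coefficients: [6, 4, 6, 1, 3, 4]

M: 6·8 = 48 | 4·6+6·0+1·5+3·5+4·1 = 48
A: 6·6 = 36 | 4·2+6·2+1·2+3·2+4·2 = 36
T: 6·6 = 36 | 4·1+6·0+1·0+3·0+4·8 = 36
Z: 6·2 = 12 | 4·0+6·0+1·0+3·4+4·0 = 12
R: 6·7 = 42 | 4·0+6·7+1·0+3·0+4·0 = 42
gcd(6,4,6,1,3,4) = 1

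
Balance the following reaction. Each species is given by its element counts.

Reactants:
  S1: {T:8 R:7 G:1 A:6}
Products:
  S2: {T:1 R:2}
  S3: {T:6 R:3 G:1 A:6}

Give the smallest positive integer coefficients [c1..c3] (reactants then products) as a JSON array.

T: 1·8 = 8 | 2·1+1·6 = 8
R: 1·7 = 7 | 2·2+1·3 = 7
G: 1·1 = 1 | 2·0+1·1 = 1
A: 1·6 = 6 | 2·0+1·6 = 6
gcd(1,2,1) = 1

Coefficients: [1, 2, 1]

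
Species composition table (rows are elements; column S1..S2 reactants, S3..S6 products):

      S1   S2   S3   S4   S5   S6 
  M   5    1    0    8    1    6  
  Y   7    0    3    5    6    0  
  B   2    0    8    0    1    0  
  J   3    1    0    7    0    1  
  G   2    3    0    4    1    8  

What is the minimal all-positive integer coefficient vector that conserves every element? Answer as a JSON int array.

M: 6·5+4·1 = 34 | 1·0+3·8+4·1+1·6 = 34
Y: 6·7+4·0 = 42 | 1·3+3·5+4·6+1·0 = 42
B: 6·2+4·0 = 12 | 1·8+3·0+4·1+1·0 = 12
J: 6·3+4·1 = 22 | 1·0+3·7+4·0+1·1 = 22
G: 6·2+4·3 = 24 | 1·0+3·4+4·1+1·8 = 24
gcd(6,4,1,3,4,1) = 1

Coefficients: [6, 4, 1, 3, 4, 1]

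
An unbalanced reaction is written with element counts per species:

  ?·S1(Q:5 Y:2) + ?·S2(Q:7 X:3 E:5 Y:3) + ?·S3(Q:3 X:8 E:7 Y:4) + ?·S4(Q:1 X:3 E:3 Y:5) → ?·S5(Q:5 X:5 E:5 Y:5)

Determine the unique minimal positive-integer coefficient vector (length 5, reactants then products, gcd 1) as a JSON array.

Q: 2·5+1·7+2·3+2·1 = 25 | 5·5 = 25
X: 2·0+1·3+2·8+2·3 = 25 | 5·5 = 25
E: 2·0+1·5+2·7+2·3 = 25 | 5·5 = 25
Y: 2·2+1·3+2·4+2·5 = 25 | 5·5 = 25
gcd(2,1,2,2,5) = 1

Coefficients: [2, 1, 2, 2, 5]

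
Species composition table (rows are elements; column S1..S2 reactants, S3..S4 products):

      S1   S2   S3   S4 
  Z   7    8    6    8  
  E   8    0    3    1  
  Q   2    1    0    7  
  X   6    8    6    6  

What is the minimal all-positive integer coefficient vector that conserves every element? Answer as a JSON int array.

Coefficients: [2, 3, 5, 1]

Z: 2·7+3·8 = 38 | 5·6+1·8 = 38
E: 2·8+3·0 = 16 | 5·3+1·1 = 16
Q: 2·2+3·1 = 7 | 5·0+1·7 = 7
X: 2·6+3·8 = 36 | 5·6+1·6 = 36
gcd(2,3,5,1) = 1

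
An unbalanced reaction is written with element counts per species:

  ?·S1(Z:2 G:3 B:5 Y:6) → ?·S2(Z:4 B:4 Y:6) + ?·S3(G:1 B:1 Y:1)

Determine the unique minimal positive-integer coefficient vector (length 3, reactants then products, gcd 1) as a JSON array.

Coefficients: [2, 1, 6]

Z: 2·2 = 4 | 1·4+6·0 = 4
G: 2·3 = 6 | 1·0+6·1 = 6
B: 2·5 = 10 | 1·4+6·1 = 10
Y: 2·6 = 12 | 1·6+6·1 = 12
gcd(2,1,6) = 1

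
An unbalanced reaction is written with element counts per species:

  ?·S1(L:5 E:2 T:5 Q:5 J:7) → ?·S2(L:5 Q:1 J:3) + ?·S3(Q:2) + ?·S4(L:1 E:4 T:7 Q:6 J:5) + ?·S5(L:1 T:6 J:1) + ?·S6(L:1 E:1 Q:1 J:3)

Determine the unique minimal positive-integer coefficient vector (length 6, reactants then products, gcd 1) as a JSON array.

Coefficients: [5, 3, 5, 1, 3, 6]

L: 5·5 = 25 | 3·5+5·0+1·1+3·1+6·1 = 25
E: 5·2 = 10 | 3·0+5·0+1·4+3·0+6·1 = 10
T: 5·5 = 25 | 3·0+5·0+1·7+3·6+6·0 = 25
Q: 5·5 = 25 | 3·1+5·2+1·6+3·0+6·1 = 25
J: 5·7 = 35 | 3·3+5·0+1·5+3·1+6·3 = 35
gcd(5,3,5,1,3,6) = 1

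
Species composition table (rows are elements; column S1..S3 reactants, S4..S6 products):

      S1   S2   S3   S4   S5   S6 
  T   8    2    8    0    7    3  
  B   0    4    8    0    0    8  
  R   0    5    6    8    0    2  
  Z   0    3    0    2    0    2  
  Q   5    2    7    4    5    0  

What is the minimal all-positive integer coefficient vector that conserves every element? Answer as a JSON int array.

T: 1·8+6·2+2·8 = 36 | 4·0+3·7+5·3 = 36
B: 1·0+6·4+2·8 = 40 | 4·0+3·0+5·8 = 40
R: 1·0+6·5+2·6 = 42 | 4·8+3·0+5·2 = 42
Z: 1·0+6·3+2·0 = 18 | 4·2+3·0+5·2 = 18
Q: 1·5+6·2+2·7 = 31 | 4·4+3·5+5·0 = 31
gcd(1,6,2,4,3,5) = 1

Coefficients: [1, 6, 2, 4, 3, 5]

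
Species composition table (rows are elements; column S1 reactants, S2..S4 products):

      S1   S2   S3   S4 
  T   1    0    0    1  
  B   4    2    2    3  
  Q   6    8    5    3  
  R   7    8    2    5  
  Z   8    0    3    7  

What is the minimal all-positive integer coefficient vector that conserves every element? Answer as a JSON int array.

Coefficients: [6, 1, 2, 6]

T: 6·1 = 6 | 1·0+2·0+6·1 = 6
B: 6·4 = 24 | 1·2+2·2+6·3 = 24
Q: 6·6 = 36 | 1·8+2·5+6·3 = 36
R: 6·7 = 42 | 1·8+2·2+6·5 = 42
Z: 6·8 = 48 | 1·0+2·3+6·7 = 48
gcd(6,1,2,6) = 1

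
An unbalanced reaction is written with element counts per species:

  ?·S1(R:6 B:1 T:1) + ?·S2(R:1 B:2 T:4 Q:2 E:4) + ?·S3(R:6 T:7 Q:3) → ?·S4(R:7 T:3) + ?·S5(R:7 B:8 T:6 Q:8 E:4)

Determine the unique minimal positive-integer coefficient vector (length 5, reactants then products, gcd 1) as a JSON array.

R: 6·6+1·1+2·6 = 49 | 6·7+1·7 = 49
B: 6·1+1·2+2·0 = 8 | 6·0+1·8 = 8
T: 6·1+1·4+2·7 = 24 | 6·3+1·6 = 24
Q: 6·0+1·2+2·3 = 8 | 6·0+1·8 = 8
E: 6·0+1·4+2·0 = 4 | 6·0+1·4 = 4
gcd(6,1,2,6,1) = 1

Coefficients: [6, 1, 2, 6, 1]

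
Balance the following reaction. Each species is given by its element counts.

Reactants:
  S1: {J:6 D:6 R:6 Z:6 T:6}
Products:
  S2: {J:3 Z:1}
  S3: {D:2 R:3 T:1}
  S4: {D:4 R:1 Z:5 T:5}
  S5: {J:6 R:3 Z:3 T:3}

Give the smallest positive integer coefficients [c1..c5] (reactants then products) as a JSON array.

J: 4·6 = 24 | 6·3+6·0+3·0+1·6 = 24
D: 4·6 = 24 | 6·0+6·2+3·4+1·0 = 24
R: 4·6 = 24 | 6·0+6·3+3·1+1·3 = 24
Z: 4·6 = 24 | 6·1+6·0+3·5+1·3 = 24
T: 4·6 = 24 | 6·0+6·1+3·5+1·3 = 24
gcd(4,6,6,3,1) = 1

Coefficients: [4, 6, 6, 3, 1]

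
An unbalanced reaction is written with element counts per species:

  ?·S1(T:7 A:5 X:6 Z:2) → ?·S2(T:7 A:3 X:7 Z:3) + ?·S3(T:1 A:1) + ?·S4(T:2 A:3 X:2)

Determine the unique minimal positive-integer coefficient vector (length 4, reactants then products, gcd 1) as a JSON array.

Coefficients: [3, 2, 3, 2]

T: 3·7 = 21 | 2·7+3·1+2·2 = 21
A: 3·5 = 15 | 2·3+3·1+2·3 = 15
X: 3·6 = 18 | 2·7+3·0+2·2 = 18
Z: 3·2 = 6 | 2·3+3·0+2·0 = 6
gcd(3,2,3,2) = 1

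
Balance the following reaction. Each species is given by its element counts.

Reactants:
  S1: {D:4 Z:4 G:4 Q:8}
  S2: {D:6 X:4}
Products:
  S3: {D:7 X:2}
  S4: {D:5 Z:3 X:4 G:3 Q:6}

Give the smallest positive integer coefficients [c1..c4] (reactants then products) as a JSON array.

D: 3·4+6·6 = 48 | 4·7+4·5 = 48
Z: 3·4+6·0 = 12 | 4·0+4·3 = 12
X: 3·0+6·4 = 24 | 4·2+4·4 = 24
G: 3·4+6·0 = 12 | 4·0+4·3 = 12
Q: 3·8+6·0 = 24 | 4·0+4·6 = 24
gcd(3,6,4,4) = 1

Coefficients: [3, 6, 4, 4]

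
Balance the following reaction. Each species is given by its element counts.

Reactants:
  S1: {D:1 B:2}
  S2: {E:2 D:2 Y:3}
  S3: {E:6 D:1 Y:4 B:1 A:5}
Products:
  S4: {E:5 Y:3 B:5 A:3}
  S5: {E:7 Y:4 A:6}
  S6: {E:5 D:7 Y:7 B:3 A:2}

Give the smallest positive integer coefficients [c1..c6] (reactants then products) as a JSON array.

E: 3·0+3·2+5·6 = 36 | 1·5+3·7+2·5 = 36
D: 3·1+3·2+5·1 = 14 | 1·0+3·0+2·7 = 14
Y: 3·0+3·3+5·4 = 29 | 1·3+3·4+2·7 = 29
B: 3·2+3·0+5·1 = 11 | 1·5+3·0+2·3 = 11
A: 3·0+3·0+5·5 = 25 | 1·3+3·6+2·2 = 25
gcd(3,3,5,1,3,2) = 1

Coefficients: [3, 3, 5, 1, 3, 2]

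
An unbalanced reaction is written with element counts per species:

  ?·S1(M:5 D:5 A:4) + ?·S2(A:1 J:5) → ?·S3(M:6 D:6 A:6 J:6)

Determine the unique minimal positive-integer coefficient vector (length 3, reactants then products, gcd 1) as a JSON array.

M: 6·5+6·0 = 30 | 5·6 = 30
D: 6·5+6·0 = 30 | 5·6 = 30
A: 6·4+6·1 = 30 | 5·6 = 30
J: 6·0+6·5 = 30 | 5·6 = 30
gcd(6,6,5) = 1

Coefficients: [6, 6, 5]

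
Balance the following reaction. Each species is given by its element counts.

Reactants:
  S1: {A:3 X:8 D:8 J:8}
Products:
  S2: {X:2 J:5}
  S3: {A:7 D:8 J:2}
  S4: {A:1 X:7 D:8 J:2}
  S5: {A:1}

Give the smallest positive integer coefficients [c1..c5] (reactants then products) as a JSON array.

Coefficients: [5, 6, 1, 4, 4]

A: 5·3 = 15 | 6·0+1·7+4·1+4·1 = 15
X: 5·8 = 40 | 6·2+1·0+4·7+4·0 = 40
D: 5·8 = 40 | 6·0+1·8+4·8+4·0 = 40
J: 5·8 = 40 | 6·5+1·2+4·2+4·0 = 40
gcd(5,6,1,4,4) = 1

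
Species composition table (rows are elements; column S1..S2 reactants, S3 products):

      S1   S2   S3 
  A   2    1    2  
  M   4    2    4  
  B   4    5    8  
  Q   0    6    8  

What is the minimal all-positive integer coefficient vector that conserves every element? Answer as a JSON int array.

A: 1·2+4·1 = 6 | 3·2 = 6
M: 1·4+4·2 = 12 | 3·4 = 12
B: 1·4+4·5 = 24 | 3·8 = 24
Q: 1·0+4·6 = 24 | 3·8 = 24
gcd(1,4,3) = 1

Coefficients: [1, 4, 3]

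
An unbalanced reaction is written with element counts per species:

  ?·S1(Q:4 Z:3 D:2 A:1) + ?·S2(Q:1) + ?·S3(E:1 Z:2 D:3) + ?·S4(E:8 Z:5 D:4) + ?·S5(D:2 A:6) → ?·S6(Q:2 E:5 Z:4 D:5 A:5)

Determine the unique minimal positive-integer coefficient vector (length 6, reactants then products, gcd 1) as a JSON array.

Q: 1·4+6·1+1·0+3·0+4·0 = 10 | 5·2 = 10
E: 1·0+6·0+1·1+3·8+4·0 = 25 | 5·5 = 25
Z: 1·3+6·0+1·2+3·5+4·0 = 20 | 5·4 = 20
D: 1·2+6·0+1·3+3·4+4·2 = 25 | 5·5 = 25
A: 1·1+6·0+1·0+3·0+4·6 = 25 | 5·5 = 25
gcd(1,6,1,3,4,5) = 1

Coefficients: [1, 6, 1, 3, 4, 5]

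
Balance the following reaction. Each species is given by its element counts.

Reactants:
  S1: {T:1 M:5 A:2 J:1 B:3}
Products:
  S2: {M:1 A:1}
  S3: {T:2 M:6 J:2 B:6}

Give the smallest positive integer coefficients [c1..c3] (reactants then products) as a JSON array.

T: 2·1 = 2 | 4·0+1·2 = 2
M: 2·5 = 10 | 4·1+1·6 = 10
A: 2·2 = 4 | 4·1+1·0 = 4
J: 2·1 = 2 | 4·0+1·2 = 2
B: 2·3 = 6 | 4·0+1·6 = 6
gcd(2,4,1) = 1

Coefficients: [2, 4, 1]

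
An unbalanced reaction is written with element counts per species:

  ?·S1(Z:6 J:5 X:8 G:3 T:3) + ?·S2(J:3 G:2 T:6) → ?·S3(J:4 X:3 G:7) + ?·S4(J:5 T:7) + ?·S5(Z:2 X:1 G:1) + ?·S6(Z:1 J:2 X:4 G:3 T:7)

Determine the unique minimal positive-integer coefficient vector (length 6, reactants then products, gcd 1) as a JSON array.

Coefficients: [2, 6, 1, 4, 5, 2]

Z: 2·6+6·0 = 12 | 1·0+4·0+5·2+2·1 = 12
J: 2·5+6·3 = 28 | 1·4+4·5+5·0+2·2 = 28
X: 2·8+6·0 = 16 | 1·3+4·0+5·1+2·4 = 16
G: 2·3+6·2 = 18 | 1·7+4·0+5·1+2·3 = 18
T: 2·3+6·6 = 42 | 1·0+4·7+5·0+2·7 = 42
gcd(2,6,1,4,5,2) = 1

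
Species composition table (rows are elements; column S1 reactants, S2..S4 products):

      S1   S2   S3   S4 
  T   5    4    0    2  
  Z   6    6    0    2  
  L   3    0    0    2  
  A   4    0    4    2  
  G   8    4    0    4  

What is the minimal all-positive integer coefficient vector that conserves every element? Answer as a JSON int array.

Coefficients: [4, 2, 1, 6]

T: 4·5 = 20 | 2·4+1·0+6·2 = 20
Z: 4·6 = 24 | 2·6+1·0+6·2 = 24
L: 4·3 = 12 | 2·0+1·0+6·2 = 12
A: 4·4 = 16 | 2·0+1·4+6·2 = 16
G: 4·8 = 32 | 2·4+1·0+6·4 = 32
gcd(4,2,1,6) = 1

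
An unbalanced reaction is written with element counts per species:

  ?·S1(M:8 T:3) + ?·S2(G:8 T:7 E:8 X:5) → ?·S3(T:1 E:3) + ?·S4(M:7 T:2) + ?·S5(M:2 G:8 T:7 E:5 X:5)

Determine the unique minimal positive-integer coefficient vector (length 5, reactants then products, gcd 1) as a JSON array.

Coefficients: [3, 5, 5, 2, 5]

M: 3·8+5·0 = 24 | 5·0+2·7+5·2 = 24
G: 3·0+5·8 = 40 | 5·0+2·0+5·8 = 40
T: 3·3+5·7 = 44 | 5·1+2·2+5·7 = 44
E: 3·0+5·8 = 40 | 5·3+2·0+5·5 = 40
X: 3·0+5·5 = 25 | 5·0+2·0+5·5 = 25
gcd(3,5,5,2,5) = 1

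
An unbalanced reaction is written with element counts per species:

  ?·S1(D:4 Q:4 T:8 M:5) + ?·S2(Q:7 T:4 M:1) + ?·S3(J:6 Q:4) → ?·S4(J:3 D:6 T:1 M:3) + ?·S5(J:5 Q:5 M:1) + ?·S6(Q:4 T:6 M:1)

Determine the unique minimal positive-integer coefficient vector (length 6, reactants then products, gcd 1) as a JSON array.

Coefficients: [3, 2, 6, 2, 6, 5]

J: 3·0+2·0+6·6 = 36 | 2·3+6·5+5·0 = 36
D: 3·4+2·0+6·0 = 12 | 2·6+6·0+5·0 = 12
Q: 3·4+2·7+6·4 = 50 | 2·0+6·5+5·4 = 50
T: 3·8+2·4+6·0 = 32 | 2·1+6·0+5·6 = 32
M: 3·5+2·1+6·0 = 17 | 2·3+6·1+5·1 = 17
gcd(3,2,6,2,6,5) = 1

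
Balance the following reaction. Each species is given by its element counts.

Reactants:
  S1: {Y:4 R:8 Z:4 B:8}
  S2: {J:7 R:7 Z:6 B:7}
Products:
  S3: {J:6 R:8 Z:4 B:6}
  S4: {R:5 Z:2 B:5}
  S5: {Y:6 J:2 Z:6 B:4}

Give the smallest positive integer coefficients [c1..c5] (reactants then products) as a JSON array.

Coefficients: [3, 4, 4, 4, 2]

Y: 3·4+4·0 = 12 | 4·0+4·0+2·6 = 12
J: 3·0+4·7 = 28 | 4·6+4·0+2·2 = 28
R: 3·8+4·7 = 52 | 4·8+4·5+2·0 = 52
Z: 3·4+4·6 = 36 | 4·4+4·2+2·6 = 36
B: 3·8+4·7 = 52 | 4·6+4·5+2·4 = 52
gcd(3,4,4,4,2) = 1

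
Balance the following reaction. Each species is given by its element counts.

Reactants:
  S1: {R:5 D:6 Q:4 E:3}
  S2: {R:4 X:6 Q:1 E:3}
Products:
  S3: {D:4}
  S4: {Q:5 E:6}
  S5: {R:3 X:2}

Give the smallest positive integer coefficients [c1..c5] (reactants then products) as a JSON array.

Coefficients: [2, 2, 3, 2, 6]

R: 2·5+2·4 = 18 | 3·0+2·0+6·3 = 18
D: 2·6+2·0 = 12 | 3·4+2·0+6·0 = 12
X: 2·0+2·6 = 12 | 3·0+2·0+6·2 = 12
Q: 2·4+2·1 = 10 | 3·0+2·5+6·0 = 10
E: 2·3+2·3 = 12 | 3·0+2·6+6·0 = 12
gcd(2,2,3,2,6) = 1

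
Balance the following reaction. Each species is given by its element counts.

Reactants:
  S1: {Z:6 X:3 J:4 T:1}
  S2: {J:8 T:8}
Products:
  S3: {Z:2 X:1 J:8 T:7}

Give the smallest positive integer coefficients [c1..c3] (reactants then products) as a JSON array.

Coefficients: [2, 5, 6]

Z: 2·6+5·0 = 12 | 6·2 = 12
X: 2·3+5·0 = 6 | 6·1 = 6
J: 2·4+5·8 = 48 | 6·8 = 48
T: 2·1+5·8 = 42 | 6·7 = 42
gcd(2,5,6) = 1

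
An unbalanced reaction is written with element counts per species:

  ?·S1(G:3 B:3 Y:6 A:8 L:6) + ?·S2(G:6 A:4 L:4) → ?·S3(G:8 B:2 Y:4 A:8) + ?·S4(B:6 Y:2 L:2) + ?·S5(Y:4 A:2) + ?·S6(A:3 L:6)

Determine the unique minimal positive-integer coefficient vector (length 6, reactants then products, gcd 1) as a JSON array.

G: 6·3+1·6 = 24 | 3·8+2·0+5·0+6·0 = 24
B: 6·3+1·0 = 18 | 3·2+2·6+5·0+6·0 = 18
Y: 6·6+1·0 = 36 | 3·4+2·2+5·4+6·0 = 36
A: 6·8+1·4 = 52 | 3·8+2·0+5·2+6·3 = 52
L: 6·6+1·4 = 40 | 3·0+2·2+5·0+6·6 = 40
gcd(6,1,3,2,5,6) = 1

Coefficients: [6, 1, 3, 2, 5, 6]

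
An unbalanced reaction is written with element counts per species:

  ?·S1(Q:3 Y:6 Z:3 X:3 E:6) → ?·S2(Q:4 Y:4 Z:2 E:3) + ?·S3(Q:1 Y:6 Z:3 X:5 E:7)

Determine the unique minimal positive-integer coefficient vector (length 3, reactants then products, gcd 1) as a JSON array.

Coefficients: [5, 3, 3]

Q: 5·3 = 15 | 3·4+3·1 = 15
Y: 5·6 = 30 | 3·4+3·6 = 30
Z: 5·3 = 15 | 3·2+3·3 = 15
X: 5·3 = 15 | 3·0+3·5 = 15
E: 5·6 = 30 | 3·3+3·7 = 30
gcd(5,3,3) = 1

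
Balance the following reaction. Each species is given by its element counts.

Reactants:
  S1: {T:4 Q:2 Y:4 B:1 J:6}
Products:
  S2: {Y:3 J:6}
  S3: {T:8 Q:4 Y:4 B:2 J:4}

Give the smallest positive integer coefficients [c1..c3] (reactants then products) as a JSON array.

T: 6·4 = 24 | 4·0+3·8 = 24
Q: 6·2 = 12 | 4·0+3·4 = 12
Y: 6·4 = 24 | 4·3+3·4 = 24
B: 6·1 = 6 | 4·0+3·2 = 6
J: 6·6 = 36 | 4·6+3·4 = 36
gcd(6,4,3) = 1

Coefficients: [6, 4, 3]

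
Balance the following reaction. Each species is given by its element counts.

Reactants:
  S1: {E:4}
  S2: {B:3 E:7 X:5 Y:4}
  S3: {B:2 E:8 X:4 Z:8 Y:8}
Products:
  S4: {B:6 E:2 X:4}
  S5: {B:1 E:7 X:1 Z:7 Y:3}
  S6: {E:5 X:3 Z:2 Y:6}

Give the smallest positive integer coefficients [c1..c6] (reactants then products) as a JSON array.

B: 2·0+2·3+5·2 = 16 | 2·6+4·1+6·0 = 16
E: 2·4+2·7+5·8 = 62 | 2·2+4·7+6·5 = 62
X: 2·0+2·5+5·4 = 30 | 2·4+4·1+6·3 = 30
Z: 2·0+2·0+5·8 = 40 | 2·0+4·7+6·2 = 40
Y: 2·0+2·4+5·8 = 48 | 2·0+4·3+6·6 = 48
gcd(2,2,5,2,4,6) = 1

Coefficients: [2, 2, 5, 2, 4, 6]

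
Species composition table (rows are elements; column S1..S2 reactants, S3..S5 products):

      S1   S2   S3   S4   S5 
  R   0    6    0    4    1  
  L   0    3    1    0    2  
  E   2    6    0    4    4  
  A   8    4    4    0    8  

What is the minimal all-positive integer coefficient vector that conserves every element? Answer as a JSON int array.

Coefficients: [3, 3, 5, 4, 2]

R: 3·0+3·6 = 18 | 5·0+4·4+2·1 = 18
L: 3·0+3·3 = 9 | 5·1+4·0+2·2 = 9
E: 3·2+3·6 = 24 | 5·0+4·4+2·4 = 24
A: 3·8+3·4 = 36 | 5·4+4·0+2·8 = 36
gcd(3,3,5,4,2) = 1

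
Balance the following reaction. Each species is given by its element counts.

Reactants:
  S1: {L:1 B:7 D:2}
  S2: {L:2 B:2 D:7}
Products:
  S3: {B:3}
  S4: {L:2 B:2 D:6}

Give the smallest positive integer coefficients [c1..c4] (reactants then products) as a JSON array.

Coefficients: [2, 2, 4, 3]

L: 2·1+2·2 = 6 | 4·0+3·2 = 6
B: 2·7+2·2 = 18 | 4·3+3·2 = 18
D: 2·2+2·7 = 18 | 4·0+3·6 = 18
gcd(2,2,4,3) = 1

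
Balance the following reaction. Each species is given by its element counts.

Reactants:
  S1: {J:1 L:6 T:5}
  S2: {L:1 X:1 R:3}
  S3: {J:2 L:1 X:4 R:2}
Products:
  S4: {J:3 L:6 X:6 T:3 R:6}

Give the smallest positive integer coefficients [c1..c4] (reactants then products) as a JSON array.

J: 3·1+6·0+6·2 = 15 | 5·3 = 15
L: 3·6+6·1+6·1 = 30 | 5·6 = 30
X: 3·0+6·1+6·4 = 30 | 5·6 = 30
T: 3·5+6·0+6·0 = 15 | 5·3 = 15
R: 3·0+6·3+6·2 = 30 | 5·6 = 30
gcd(3,6,6,5) = 1

Coefficients: [3, 6, 6, 5]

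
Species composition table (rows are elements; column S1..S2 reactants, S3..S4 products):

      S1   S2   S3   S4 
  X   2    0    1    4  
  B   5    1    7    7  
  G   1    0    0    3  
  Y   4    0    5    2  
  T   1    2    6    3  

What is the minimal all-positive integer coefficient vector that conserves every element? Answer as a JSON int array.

Coefficients: [3, 6, 2, 1]

X: 3·2+6·0 = 6 | 2·1+1·4 = 6
B: 3·5+6·1 = 21 | 2·7+1·7 = 21
G: 3·1+6·0 = 3 | 2·0+1·3 = 3
Y: 3·4+6·0 = 12 | 2·5+1·2 = 12
T: 3·1+6·2 = 15 | 2·6+1·3 = 15
gcd(3,6,2,1) = 1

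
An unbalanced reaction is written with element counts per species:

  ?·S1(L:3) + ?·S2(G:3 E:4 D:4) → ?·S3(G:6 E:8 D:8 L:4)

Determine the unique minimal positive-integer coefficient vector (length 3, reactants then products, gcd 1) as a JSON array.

G: 4·0+6·3 = 18 | 3·6 = 18
E: 4·0+6·4 = 24 | 3·8 = 24
D: 4·0+6·4 = 24 | 3·8 = 24
L: 4·3+6·0 = 12 | 3·4 = 12
gcd(4,6,3) = 1

Coefficients: [4, 6, 3]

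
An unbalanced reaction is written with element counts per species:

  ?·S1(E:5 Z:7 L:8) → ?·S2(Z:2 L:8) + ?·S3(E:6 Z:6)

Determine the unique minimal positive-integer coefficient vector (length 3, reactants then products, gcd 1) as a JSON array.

E: 6·5 = 30 | 6·0+5·6 = 30
Z: 6·7 = 42 | 6·2+5·6 = 42
L: 6·8 = 48 | 6·8+5·0 = 48
gcd(6,6,5) = 1

Coefficients: [6, 6, 5]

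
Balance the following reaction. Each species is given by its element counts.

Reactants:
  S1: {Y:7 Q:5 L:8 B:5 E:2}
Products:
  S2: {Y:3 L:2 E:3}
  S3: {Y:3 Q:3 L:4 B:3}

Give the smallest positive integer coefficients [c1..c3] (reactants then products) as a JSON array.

Coefficients: [3, 2, 5]

Y: 3·7 = 21 | 2·3+5·3 = 21
Q: 3·5 = 15 | 2·0+5·3 = 15
L: 3·8 = 24 | 2·2+5·4 = 24
B: 3·5 = 15 | 2·0+5·3 = 15
E: 3·2 = 6 | 2·3+5·0 = 6
gcd(3,2,5) = 1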